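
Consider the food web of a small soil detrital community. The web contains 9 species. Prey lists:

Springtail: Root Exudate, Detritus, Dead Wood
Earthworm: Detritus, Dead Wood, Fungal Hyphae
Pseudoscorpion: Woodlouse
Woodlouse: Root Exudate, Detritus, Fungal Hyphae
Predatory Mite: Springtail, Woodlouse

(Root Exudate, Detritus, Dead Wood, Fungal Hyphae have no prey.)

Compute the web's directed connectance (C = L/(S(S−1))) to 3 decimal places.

The web has S = 9 species and L = 12 feeding links.
C = L / (S(S−1)) = 12 / 72 = 0.1667 ≈ 0.167.

C = 0.167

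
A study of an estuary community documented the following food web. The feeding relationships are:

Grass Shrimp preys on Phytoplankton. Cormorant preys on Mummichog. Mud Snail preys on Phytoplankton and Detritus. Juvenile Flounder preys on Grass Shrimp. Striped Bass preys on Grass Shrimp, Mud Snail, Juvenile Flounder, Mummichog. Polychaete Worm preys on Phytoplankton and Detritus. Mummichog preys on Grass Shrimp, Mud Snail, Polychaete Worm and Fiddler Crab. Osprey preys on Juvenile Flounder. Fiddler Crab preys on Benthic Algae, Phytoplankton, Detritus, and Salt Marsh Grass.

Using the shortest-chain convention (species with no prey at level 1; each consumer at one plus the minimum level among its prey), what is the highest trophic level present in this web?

4

Basal resources (level 1): Detritus, Benthic Algae, Salt Marsh Grass, Phytoplankton.
Following each consumer down to its lowest-level prey: Detritus → Polychaete Worm → Mummichog → Cormorant (levels 1 through 4).
All prey of Cormorant (Mummichog 3) are at level 3 or above, so Cormorant is at level 1 + 3 = 4.
Every consumer has at least one prey at level 3 or below, so none exceeds level 4.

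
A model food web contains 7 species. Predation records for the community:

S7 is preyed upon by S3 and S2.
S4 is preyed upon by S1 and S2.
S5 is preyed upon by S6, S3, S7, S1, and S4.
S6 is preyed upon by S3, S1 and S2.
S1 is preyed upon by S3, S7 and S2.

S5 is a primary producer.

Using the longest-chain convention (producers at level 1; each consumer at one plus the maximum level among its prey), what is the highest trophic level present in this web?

5

Producers (level 1): S5.
S5 → S6 → S1 → S7 → S2 gives S2 level 5.
No species has a prey at level 5, so no species reaches level 6.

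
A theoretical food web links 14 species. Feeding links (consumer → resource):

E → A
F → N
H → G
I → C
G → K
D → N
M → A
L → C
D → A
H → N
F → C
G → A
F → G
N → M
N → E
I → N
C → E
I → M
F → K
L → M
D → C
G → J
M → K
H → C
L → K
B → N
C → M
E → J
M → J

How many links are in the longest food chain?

3 links

One longest chain: K → M → N → F.
It has 4 species and 3 links.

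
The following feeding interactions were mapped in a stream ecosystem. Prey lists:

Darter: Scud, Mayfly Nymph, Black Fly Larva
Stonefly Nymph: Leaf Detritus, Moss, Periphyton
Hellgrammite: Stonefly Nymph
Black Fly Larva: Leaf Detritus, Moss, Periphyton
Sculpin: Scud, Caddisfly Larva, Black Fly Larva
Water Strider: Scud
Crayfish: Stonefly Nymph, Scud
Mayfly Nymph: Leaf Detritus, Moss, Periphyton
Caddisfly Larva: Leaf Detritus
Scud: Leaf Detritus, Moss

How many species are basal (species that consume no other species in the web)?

3

Basal species (no prey listed): Leaf Detritus, Moss, Periphyton.
Count: 3.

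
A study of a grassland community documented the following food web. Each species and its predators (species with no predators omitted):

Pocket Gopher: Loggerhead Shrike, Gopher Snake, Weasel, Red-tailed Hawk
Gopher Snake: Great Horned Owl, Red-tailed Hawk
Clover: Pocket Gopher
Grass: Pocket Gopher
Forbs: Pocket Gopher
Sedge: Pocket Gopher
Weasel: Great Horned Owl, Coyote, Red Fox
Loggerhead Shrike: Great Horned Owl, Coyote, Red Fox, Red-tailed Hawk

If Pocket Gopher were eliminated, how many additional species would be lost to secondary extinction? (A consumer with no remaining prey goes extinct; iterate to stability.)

7

Remove Pocket Gopher.
Round 1: Loggerhead Shrike (all prey gone), Gopher Snake (all prey gone), Weasel (all prey gone) → extinct.
Round 2: Great Horned Owl (all prey gone), Coyote (all prey gone), Red Fox (all prey gone), Red-tailed Hawk (all prey gone) → extinct.
No further losses. Total secondary extinctions: 7.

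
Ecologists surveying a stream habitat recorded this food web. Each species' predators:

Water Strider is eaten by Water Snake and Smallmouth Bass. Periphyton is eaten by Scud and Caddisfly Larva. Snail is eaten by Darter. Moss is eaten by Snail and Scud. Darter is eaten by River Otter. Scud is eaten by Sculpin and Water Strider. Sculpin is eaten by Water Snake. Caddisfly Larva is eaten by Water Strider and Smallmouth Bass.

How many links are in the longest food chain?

One longest chain: Moss → Snail → Darter → River Otter.
It has 4 species and 3 links.

3 links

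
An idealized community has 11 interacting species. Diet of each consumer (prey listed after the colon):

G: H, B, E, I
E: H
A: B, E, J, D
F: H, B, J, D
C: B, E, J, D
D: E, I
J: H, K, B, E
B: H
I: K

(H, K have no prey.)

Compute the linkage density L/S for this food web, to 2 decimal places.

L/S = 2.27

There are L = 25 links among S = 11 species.
L/S = 25/11 = 2.2727 ≈ 2.27.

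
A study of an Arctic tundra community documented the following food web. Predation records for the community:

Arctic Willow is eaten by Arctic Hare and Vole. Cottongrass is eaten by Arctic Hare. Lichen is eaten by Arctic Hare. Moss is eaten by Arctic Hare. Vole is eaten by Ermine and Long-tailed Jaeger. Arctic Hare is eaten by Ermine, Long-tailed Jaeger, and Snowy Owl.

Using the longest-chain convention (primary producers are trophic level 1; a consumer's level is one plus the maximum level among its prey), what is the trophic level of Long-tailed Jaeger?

Trophic level 3

Arctic Willow is a producer → level 1.
Arctic Hare eats Arctic Willow (level 1); other prey at levels: Lichen 1, Moss 1, Cottongrass 1 → level 2.
Long-tailed Jaeger eats Arctic Hare (level 2); other prey at levels: Vole 2 → level 3.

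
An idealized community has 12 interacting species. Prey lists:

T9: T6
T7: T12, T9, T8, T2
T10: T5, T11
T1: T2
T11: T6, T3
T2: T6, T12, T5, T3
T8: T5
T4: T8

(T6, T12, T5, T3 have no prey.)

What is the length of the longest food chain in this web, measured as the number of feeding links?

2 links

One longest chain: T6 → T11 → T10.
It has 3 species and 2 links.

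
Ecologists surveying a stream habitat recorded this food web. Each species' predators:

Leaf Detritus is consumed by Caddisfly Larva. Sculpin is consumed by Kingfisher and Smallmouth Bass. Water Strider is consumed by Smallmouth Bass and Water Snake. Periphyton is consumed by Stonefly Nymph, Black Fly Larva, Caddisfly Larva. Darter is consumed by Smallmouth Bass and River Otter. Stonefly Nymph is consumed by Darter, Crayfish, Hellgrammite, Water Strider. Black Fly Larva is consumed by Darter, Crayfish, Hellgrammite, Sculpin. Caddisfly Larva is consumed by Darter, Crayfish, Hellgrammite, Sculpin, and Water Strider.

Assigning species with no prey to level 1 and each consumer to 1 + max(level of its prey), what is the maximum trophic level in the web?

Basal resources (level 1): Leaf Detritus, Periphyton.
Leaf Detritus → Caddisfly Larva → Sculpin → Smallmouth Bass gives Smallmouth Bass level 4.
No species has a prey at level 4, so no species reaches level 5.

4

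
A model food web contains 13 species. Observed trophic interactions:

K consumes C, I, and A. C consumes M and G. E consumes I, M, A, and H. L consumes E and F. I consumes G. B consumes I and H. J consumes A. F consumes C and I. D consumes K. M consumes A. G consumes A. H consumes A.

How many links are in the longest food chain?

4 links

One longest chain: A → G → I → K → D.
It has 5 species and 4 links.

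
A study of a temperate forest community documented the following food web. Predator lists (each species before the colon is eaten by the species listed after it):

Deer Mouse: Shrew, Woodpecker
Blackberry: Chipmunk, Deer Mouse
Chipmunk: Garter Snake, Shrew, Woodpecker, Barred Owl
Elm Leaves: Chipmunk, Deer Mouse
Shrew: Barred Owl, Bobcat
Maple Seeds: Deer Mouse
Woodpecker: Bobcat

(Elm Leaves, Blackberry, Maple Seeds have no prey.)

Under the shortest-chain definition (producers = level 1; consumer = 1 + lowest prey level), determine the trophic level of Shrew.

Elm Leaves is a producer → level 1.
Chipmunk eats Elm Leaves → level 2.
Shrew eats Chipmunk → level 3.
No prey of Shrew is below level 2, so 3 is the minimum.

Trophic level 3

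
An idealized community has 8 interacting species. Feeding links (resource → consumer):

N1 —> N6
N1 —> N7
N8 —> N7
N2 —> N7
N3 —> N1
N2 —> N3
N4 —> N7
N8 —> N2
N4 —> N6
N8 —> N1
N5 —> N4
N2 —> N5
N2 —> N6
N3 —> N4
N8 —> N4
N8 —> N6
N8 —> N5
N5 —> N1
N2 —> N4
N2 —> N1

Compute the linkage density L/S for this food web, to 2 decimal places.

There are L = 20 links among S = 8 species.
L/S = 20/8 = 2.5000 ≈ 2.50.

L/S = 2.50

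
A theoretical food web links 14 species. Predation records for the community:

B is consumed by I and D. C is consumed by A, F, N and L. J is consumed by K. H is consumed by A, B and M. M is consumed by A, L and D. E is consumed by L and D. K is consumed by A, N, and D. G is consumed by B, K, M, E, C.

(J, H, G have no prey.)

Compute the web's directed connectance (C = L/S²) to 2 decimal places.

The web has S = 14 species and L = 23 feeding links.
C = L / S² = 23 / 196 = 0.1173 ≈ 0.12.

C = 0.12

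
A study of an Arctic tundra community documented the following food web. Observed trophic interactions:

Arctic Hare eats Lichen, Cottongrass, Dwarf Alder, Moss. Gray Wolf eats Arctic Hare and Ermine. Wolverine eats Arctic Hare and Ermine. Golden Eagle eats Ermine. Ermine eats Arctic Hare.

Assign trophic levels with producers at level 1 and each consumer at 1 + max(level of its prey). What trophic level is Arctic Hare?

Lichen is a producer → level 1.
Arctic Hare eats Lichen (level 1); other prey at levels: Moss 1, Cottongrass 1, Dwarf Alder 1 → level 2.

Trophic level 2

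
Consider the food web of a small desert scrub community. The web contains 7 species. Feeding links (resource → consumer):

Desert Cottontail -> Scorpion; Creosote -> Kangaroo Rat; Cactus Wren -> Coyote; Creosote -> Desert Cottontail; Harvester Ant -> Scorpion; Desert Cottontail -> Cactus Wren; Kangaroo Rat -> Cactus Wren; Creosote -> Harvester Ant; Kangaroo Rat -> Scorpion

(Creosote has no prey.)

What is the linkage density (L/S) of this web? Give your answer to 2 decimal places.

L/S = 1.29

There are L = 9 links among S = 7 species.
L/S = 9/7 = 1.2857 ≈ 1.29.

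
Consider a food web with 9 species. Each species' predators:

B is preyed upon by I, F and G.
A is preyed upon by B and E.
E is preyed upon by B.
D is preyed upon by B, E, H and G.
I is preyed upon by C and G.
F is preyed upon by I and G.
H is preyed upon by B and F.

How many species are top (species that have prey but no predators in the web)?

2

Top species (has prey, but nothing eats it): G, C.
Count: 2.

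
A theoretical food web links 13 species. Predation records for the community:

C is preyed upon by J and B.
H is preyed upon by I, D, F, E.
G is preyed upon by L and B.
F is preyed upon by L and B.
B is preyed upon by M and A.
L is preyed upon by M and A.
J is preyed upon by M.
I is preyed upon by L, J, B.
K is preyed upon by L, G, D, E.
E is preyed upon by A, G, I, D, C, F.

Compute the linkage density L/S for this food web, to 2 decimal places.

L/S = 2.15

There are L = 28 links among S = 13 species.
L/S = 28/13 = 2.1538 ≈ 2.15.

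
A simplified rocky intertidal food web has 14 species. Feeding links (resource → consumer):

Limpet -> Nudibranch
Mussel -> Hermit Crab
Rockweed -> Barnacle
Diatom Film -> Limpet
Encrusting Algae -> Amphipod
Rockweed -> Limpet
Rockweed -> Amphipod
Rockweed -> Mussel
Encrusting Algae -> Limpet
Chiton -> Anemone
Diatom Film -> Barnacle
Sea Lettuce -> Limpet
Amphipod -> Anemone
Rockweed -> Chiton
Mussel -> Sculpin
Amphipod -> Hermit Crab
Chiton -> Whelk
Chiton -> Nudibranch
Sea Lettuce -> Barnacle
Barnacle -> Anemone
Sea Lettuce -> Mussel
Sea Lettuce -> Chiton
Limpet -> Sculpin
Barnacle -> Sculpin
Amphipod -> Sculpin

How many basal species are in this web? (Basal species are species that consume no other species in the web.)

Basal species (no prey listed): Encrusting Algae, Diatom Film, Rockweed, Sea Lettuce.
Count: 4.

4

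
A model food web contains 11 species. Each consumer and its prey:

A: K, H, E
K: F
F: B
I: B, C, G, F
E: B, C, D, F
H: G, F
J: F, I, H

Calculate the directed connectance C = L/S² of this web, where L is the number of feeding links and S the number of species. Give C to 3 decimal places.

The web has S = 11 species and L = 18 feeding links.
C = L / S² = 18 / 121 = 0.1488 ≈ 0.149.

C = 0.149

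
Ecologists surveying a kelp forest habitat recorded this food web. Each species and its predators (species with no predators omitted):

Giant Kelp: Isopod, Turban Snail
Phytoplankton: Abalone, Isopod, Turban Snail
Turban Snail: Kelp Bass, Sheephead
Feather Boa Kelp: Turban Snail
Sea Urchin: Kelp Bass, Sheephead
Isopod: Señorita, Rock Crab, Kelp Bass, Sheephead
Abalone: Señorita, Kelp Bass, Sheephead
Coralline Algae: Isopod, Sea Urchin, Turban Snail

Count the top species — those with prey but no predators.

Top species (has prey, but nothing eats it): Señorita, Rock Crab, Kelp Bass, Sheephead.
Count: 4.

4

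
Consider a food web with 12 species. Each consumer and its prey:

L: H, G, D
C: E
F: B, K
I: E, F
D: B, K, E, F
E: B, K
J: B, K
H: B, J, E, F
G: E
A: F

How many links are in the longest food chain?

One longest chain: B → E → D → L.
It has 4 species and 3 links.

3 links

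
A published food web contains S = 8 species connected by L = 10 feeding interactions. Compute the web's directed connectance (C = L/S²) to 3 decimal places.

The web has S = 8 species and L = 10 feeding links.
C = L / S² = 10 / 64 = 0.1562 ≈ 0.156.

C = 0.156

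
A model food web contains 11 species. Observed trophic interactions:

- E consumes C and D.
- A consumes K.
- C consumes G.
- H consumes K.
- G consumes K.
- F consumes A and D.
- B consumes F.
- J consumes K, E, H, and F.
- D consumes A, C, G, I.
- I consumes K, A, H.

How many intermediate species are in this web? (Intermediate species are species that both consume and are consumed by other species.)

8

Intermediate species (has both prey and predators): A, G, H, I, C, D, F, E.
Count: 8.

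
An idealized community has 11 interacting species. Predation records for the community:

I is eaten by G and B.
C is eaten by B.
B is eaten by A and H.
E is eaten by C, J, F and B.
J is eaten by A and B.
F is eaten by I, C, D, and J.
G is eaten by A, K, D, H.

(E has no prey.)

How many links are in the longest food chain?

4 links

One longest chain: E → F → J → B → H.
It has 5 species and 4 links.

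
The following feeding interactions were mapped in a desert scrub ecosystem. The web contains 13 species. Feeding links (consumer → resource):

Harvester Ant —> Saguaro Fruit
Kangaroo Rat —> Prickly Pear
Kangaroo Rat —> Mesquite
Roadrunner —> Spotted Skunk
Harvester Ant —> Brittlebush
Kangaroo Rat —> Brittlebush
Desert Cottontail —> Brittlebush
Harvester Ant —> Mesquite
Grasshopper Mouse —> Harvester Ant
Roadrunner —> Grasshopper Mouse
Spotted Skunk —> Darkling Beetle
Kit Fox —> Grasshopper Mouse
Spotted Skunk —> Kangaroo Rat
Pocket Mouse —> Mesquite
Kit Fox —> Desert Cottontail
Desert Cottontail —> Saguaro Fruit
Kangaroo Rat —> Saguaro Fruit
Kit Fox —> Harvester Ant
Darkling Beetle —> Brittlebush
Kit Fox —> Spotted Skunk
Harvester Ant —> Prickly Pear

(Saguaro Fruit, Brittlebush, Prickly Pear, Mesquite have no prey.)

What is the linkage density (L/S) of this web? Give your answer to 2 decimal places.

There are L = 21 links among S = 13 species.
L/S = 21/13 = 1.6154 ≈ 1.62.

L/S = 1.62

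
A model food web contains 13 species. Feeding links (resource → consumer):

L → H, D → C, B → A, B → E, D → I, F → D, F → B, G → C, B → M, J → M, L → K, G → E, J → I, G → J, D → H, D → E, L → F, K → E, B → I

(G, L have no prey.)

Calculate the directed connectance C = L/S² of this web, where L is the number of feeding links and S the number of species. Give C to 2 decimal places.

The web has S = 13 species and L = 19 feeding links.
C = L / S² = 19 / 169 = 0.1124 ≈ 0.11.

C = 0.11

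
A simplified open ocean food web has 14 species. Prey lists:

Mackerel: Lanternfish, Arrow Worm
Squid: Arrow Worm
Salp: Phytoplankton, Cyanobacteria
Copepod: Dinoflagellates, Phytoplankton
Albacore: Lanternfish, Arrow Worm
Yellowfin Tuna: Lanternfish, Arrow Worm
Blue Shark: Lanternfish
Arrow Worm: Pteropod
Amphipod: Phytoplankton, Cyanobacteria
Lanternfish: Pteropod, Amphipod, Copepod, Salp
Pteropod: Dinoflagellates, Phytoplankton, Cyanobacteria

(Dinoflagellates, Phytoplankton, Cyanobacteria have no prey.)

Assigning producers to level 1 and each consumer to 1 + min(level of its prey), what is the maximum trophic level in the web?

4

Producers (level 1): Dinoflagellates, Phytoplankton, Cyanobacteria.
Following each consumer down to its lowest-level prey: Dinoflagellates → Pteropod → Arrow Worm → Squid (levels 1 through 4).
All prey of Squid (Arrow Worm 3) are at level 3 or above, so Squid is at level 1 + 3 = 4.
Every consumer has at least one prey at level 3 or below, so none exceeds level 4.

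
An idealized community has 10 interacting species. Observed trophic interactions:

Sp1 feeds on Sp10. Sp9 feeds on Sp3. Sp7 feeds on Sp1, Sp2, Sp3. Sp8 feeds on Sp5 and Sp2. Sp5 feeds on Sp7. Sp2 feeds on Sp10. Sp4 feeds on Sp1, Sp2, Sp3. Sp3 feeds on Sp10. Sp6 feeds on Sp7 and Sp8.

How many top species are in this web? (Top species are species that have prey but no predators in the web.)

3

Top species (has prey, but nothing eats it): Sp4, Sp9, Sp6.
Count: 3.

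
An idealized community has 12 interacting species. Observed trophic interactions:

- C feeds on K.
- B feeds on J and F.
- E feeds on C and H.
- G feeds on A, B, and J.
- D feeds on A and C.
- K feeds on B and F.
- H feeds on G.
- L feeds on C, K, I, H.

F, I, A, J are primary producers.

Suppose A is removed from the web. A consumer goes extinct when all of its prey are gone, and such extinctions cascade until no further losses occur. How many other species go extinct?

Remove A.
Every predator of it retains at least one other prey: G still has J, B; D still has C.
No consumer loses all prey, so no secondary extinctions occur.

0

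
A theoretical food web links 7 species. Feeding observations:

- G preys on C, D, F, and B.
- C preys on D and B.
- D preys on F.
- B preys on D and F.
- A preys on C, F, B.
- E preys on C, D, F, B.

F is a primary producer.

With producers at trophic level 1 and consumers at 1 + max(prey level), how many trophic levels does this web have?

5

Producers (level 1): F.
F → D → B → C → E gives E level 5.
No species has a prey at level 5, so no species reaches level 6.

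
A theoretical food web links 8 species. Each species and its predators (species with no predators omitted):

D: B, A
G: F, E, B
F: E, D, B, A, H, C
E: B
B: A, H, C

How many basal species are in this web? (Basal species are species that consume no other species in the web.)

1

Basal species (no prey listed): G.
Count: 1.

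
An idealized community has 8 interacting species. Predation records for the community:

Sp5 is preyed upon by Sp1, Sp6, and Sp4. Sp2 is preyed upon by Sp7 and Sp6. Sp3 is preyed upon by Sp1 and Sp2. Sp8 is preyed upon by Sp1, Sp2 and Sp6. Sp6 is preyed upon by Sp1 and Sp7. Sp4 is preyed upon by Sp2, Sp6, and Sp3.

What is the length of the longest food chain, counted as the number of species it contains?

6 species

One longest chain: Sp5 → Sp4 → Sp3 → Sp2 → Sp6 → Sp7.
It has 6 species and 5 links.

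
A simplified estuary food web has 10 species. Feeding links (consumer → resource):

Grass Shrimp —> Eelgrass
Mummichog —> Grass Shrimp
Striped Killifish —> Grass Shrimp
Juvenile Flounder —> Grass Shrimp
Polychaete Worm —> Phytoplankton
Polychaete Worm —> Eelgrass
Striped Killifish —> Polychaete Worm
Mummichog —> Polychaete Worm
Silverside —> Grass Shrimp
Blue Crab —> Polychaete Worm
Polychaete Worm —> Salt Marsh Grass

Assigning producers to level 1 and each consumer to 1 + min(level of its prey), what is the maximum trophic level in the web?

Producers (level 1): Salt Marsh Grass, Phytoplankton, Eelgrass.
Following each consumer down to its lowest-level prey: Eelgrass → Grass Shrimp → Juvenile Flounder (levels 1 through 3).
All prey of Juvenile Flounder (Grass Shrimp 2) are at level 2 or above, so Juvenile Flounder is at level 1 + 2 = 3.
Every consumer has at least one prey at level 2 or below, so none exceeds level 3.

3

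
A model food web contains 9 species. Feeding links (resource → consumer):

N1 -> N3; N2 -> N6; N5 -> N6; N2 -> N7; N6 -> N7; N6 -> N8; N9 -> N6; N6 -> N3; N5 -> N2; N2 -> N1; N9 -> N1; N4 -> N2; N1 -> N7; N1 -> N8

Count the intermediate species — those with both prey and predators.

3

Intermediate species (has both prey and predators): N2, N1, N6.
Count: 3.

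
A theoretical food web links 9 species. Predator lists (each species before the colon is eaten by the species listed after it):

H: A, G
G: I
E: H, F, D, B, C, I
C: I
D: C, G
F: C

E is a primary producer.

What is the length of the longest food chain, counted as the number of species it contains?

One longest chain: E → F → C → I.
It has 4 species and 3 links.

4 species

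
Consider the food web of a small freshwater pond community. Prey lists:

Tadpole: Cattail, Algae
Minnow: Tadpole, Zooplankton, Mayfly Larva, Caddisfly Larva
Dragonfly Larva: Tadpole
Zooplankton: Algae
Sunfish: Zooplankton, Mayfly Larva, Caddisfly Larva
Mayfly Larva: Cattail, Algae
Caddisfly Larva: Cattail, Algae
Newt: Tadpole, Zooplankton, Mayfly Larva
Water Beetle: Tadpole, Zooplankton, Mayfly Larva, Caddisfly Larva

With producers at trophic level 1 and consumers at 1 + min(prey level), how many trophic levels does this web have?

Producers (level 1): Cattail, Algae.
Following each consumer down to its lowest-level prey: Cattail → Tadpole → Minnow (levels 1 through 3).
All prey of Minnow (Tadpole 2, Zooplankton 2, Mayfly Larva 2, Caddisfly Larva 2) are at level 2 or above, so Minnow is at level 1 + 2 = 3.
Every consumer has at least one prey at level 2 or below, so none exceeds level 3.

3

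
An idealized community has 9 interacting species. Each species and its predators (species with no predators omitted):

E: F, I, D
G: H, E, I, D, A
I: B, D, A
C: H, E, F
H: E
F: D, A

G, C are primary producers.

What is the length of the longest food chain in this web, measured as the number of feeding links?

One longest chain: G → H → E → I → B.
It has 5 species and 4 links.

4 links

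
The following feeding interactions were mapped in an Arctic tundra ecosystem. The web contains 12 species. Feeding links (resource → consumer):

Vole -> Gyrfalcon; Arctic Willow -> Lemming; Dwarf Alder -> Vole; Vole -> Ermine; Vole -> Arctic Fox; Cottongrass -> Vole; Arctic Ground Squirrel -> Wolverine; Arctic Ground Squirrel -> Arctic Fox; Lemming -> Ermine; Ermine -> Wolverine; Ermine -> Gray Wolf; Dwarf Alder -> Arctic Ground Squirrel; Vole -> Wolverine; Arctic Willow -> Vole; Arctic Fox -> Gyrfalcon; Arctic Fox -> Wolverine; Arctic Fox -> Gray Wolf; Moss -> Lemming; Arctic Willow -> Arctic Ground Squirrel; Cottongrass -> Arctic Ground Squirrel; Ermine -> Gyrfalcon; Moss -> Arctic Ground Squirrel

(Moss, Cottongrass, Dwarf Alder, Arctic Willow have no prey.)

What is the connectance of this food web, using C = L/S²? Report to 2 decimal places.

C = 0.15

The web has S = 12 species and L = 22 feeding links.
C = L / S² = 22 / 144 = 0.1528 ≈ 0.15.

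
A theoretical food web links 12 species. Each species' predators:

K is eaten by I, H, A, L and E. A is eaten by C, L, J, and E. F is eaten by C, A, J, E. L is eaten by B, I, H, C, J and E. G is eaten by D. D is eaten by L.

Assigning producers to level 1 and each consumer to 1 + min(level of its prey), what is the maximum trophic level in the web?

3

Producers (level 1): F, K, G.
Following each consumer down to its lowest-level prey: K → L → B (levels 1 through 3).
All prey of B (L 2) are at level 2 or above, so B is at level 1 + 2 = 3.
Every consumer has at least one prey at level 2 or below, so none exceeds level 3.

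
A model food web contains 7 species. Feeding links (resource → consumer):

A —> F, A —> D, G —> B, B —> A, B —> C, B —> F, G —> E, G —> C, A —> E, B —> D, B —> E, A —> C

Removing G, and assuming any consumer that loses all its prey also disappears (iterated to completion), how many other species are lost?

Remove G.
Round 1: B (all prey gone) → extinct.
Round 2: A (all prey gone) → extinct.
Round 3: E (all prey gone), C (all prey gone), D (all prey gone), F (all prey gone) → extinct.
No further losses. Total secondary extinctions: 6.

6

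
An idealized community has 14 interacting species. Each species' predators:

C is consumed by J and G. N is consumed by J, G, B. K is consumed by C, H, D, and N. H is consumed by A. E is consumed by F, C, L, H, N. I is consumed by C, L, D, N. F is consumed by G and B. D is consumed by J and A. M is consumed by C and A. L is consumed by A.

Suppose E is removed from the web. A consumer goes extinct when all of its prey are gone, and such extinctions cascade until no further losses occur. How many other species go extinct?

Remove E.
Round 1: F (all prey gone) → extinct.
No further losses. Total secondary extinctions: 1.

1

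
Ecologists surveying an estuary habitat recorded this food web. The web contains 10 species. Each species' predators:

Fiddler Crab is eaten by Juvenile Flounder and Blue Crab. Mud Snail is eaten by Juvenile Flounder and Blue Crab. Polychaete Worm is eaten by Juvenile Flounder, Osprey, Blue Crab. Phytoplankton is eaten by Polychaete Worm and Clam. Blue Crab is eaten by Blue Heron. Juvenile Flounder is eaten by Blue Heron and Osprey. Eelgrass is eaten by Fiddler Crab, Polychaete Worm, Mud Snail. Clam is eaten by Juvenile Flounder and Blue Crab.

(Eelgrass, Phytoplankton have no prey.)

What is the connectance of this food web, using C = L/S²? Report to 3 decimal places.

The web has S = 10 species and L = 17 feeding links.
C = L / S² = 17 / 100 = 0.1700 ≈ 0.170.

C = 0.170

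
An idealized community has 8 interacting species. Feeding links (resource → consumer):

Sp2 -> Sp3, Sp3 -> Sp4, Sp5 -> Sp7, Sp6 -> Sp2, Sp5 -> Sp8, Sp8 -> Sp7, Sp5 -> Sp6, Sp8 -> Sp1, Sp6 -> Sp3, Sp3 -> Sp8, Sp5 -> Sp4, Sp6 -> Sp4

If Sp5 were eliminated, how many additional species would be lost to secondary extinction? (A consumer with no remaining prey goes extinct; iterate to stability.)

Remove Sp5.
Round 1: Sp6 (all prey gone) → extinct.
Round 2: Sp2 (all prey gone) → extinct.
Round 3: Sp3 (all prey gone) → extinct.
Round 4: Sp4 (all prey gone), Sp8 (all prey gone) → extinct.
Round 5: Sp7 (all prey gone), Sp1 (all prey gone) → extinct.
No further losses. Total secondary extinctions: 7.

7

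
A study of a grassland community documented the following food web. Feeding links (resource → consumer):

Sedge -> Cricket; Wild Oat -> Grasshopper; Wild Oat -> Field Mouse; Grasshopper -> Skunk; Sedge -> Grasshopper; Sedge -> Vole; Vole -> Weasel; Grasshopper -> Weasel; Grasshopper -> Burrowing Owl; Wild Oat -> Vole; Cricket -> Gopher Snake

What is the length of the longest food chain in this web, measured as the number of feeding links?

One longest chain: Wild Oat → Vole → Weasel.
It has 3 species and 2 links.

2 links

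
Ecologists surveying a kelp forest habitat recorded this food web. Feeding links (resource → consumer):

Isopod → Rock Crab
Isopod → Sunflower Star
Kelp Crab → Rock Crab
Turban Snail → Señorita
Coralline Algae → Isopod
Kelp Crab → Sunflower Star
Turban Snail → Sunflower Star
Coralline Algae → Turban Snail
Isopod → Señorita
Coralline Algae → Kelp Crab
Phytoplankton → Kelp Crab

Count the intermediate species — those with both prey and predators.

Intermediate species (has both prey and predators): Kelp Crab, Turban Snail, Isopod.
Count: 3.

3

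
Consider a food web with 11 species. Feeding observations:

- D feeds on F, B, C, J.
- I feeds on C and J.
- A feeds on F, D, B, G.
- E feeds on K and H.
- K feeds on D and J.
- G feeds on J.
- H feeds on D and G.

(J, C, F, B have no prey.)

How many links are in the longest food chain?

One longest chain: J → D → K → E.
It has 4 species and 3 links.

3 links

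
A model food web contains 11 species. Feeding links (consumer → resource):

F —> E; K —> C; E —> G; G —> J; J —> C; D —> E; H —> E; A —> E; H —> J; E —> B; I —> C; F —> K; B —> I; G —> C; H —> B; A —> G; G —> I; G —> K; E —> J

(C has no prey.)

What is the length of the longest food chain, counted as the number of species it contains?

5 species

One longest chain: C → J → G → E → H.
It has 5 species and 4 links.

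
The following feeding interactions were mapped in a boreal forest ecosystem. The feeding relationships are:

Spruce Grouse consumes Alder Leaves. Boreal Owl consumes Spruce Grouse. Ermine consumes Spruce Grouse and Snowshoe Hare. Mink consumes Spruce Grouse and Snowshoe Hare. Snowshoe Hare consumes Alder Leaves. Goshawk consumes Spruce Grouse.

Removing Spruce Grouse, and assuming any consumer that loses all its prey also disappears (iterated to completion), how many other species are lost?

2

Remove Spruce Grouse.
Round 1: Boreal Owl (all prey gone), Goshawk (all prey gone) → extinct.
No further losses. Total secondary extinctions: 2.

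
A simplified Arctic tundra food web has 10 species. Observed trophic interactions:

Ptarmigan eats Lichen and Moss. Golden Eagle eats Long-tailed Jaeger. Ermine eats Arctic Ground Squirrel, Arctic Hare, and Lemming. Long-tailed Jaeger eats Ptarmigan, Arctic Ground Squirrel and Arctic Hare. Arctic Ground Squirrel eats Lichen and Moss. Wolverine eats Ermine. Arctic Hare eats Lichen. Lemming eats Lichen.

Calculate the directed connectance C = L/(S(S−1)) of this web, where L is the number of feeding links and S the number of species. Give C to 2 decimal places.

The web has S = 10 species and L = 14 feeding links.
C = L / (S(S−1)) = 14 / 90 = 0.1556 ≈ 0.16.

C = 0.16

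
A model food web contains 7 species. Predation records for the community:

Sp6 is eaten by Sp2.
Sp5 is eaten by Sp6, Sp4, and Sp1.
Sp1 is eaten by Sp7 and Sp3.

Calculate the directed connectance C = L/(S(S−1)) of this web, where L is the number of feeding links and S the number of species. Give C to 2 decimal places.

The web has S = 7 species and L = 6 feeding links.
C = L / (S(S−1)) = 6 / 42 = 0.1429 ≈ 0.14.

C = 0.14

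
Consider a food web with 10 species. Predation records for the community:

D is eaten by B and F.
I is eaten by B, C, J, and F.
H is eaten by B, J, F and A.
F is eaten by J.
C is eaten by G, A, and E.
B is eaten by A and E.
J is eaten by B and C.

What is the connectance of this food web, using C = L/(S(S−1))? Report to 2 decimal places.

C = 0.20

The web has S = 10 species and L = 18 feeding links.
C = L / (S(S−1)) = 18 / 90 = 0.2000 ≈ 0.20.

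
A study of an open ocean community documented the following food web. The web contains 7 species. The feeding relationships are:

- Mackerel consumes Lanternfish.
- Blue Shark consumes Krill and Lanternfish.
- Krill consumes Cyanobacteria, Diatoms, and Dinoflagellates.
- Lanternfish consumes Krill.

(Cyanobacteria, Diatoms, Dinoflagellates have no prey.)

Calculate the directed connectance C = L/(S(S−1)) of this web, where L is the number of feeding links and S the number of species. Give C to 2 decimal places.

C = 0.17

The web has S = 7 species and L = 7 feeding links.
C = L / (S(S−1)) = 7 / 42 = 0.1667 ≈ 0.17.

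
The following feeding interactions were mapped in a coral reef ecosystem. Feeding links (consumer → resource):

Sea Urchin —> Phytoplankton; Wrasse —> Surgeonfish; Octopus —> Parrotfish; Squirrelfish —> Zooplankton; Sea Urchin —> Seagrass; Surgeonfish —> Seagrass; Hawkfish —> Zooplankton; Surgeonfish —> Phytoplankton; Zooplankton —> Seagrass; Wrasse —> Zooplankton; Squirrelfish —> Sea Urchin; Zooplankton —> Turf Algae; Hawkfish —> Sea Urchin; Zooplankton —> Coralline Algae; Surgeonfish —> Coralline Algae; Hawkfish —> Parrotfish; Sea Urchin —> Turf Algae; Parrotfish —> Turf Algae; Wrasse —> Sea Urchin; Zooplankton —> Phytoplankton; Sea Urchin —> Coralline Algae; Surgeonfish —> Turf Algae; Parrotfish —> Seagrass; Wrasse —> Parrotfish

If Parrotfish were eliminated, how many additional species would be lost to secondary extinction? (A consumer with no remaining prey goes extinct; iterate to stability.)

Remove Parrotfish.
Round 1: Octopus (all prey gone) → extinct.
No further losses. Total secondary extinctions: 1.

1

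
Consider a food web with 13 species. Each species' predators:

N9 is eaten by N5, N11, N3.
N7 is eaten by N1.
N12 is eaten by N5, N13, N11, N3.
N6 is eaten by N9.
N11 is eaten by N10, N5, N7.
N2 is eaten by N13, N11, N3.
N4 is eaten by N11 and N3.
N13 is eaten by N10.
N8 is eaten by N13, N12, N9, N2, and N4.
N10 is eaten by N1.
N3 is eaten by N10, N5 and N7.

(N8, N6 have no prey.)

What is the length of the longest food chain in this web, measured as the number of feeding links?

One longest chain: N8 → N9 → N3 → N7 → N1.
It has 5 species and 4 links.

4 links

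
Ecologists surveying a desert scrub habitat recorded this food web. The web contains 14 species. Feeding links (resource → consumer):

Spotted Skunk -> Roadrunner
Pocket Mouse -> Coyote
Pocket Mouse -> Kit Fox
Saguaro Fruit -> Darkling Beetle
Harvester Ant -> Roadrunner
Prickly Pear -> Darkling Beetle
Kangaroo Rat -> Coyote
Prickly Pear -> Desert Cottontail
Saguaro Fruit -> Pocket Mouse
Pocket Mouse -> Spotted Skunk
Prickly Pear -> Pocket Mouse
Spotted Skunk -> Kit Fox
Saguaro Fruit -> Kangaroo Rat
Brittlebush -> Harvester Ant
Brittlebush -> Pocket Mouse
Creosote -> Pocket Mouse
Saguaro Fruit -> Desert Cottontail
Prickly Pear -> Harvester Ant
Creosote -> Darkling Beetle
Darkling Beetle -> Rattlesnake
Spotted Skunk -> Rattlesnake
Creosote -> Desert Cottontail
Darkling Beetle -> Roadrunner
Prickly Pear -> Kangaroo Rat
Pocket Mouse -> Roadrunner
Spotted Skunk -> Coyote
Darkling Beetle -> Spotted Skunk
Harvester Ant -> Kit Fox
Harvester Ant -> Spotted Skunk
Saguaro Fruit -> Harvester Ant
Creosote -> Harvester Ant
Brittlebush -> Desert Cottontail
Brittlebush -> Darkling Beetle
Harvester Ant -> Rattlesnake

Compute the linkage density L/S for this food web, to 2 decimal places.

L/S = 2.43

There are L = 34 links among S = 14 species.
L/S = 34/14 = 2.4286 ≈ 2.43.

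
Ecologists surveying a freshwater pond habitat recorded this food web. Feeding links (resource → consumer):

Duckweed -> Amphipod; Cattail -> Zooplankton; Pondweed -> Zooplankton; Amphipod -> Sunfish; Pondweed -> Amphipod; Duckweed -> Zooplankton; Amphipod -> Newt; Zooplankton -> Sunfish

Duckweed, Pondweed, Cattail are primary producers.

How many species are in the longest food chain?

One longest chain: Duckweed → Zooplankton → Sunfish.
It has 3 species and 2 links.

3 species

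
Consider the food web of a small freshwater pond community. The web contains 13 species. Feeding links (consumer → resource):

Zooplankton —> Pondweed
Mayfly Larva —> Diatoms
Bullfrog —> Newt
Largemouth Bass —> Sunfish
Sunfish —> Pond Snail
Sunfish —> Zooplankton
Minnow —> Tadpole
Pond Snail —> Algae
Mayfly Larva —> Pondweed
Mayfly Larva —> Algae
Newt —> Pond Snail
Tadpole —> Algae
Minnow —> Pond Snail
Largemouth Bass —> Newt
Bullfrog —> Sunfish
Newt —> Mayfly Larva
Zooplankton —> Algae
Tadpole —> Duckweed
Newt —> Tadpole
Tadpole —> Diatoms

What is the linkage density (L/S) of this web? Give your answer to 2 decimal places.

There are L = 20 links among S = 13 species.
L/S = 20/13 = 1.5385 ≈ 1.54.

L/S = 1.54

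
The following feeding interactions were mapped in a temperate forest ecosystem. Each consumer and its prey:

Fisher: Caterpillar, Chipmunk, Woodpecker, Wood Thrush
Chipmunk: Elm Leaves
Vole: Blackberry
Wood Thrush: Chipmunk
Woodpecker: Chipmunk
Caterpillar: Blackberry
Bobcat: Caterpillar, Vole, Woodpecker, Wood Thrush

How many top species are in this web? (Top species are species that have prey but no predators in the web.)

Top species (has prey, but nothing eats it): Bobcat, Fisher.
Count: 2.

2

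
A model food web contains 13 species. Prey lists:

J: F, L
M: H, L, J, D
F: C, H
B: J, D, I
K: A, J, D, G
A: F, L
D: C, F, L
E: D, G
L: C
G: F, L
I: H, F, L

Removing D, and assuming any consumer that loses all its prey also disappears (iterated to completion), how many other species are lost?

Remove D.
Every predator of it retains at least one other prey: B still has J, I; M still has H, L, J; K still has A, J, G; E still has G.
No consumer loses all prey, so no secondary extinctions occur.

0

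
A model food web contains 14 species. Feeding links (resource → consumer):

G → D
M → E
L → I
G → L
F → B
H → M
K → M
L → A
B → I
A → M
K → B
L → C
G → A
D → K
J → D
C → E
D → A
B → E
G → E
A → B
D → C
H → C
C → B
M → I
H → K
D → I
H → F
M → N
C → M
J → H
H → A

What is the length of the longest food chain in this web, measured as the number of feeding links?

4 links

One longest chain: J → H → K → B → I.
It has 5 species and 4 links.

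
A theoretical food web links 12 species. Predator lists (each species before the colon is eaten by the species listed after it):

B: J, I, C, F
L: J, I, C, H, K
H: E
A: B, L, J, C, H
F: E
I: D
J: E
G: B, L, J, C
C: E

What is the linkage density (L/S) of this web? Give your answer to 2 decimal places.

There are L = 23 links among S = 12 species.
L/S = 23/12 = 1.9167 ≈ 1.92.

L/S = 1.92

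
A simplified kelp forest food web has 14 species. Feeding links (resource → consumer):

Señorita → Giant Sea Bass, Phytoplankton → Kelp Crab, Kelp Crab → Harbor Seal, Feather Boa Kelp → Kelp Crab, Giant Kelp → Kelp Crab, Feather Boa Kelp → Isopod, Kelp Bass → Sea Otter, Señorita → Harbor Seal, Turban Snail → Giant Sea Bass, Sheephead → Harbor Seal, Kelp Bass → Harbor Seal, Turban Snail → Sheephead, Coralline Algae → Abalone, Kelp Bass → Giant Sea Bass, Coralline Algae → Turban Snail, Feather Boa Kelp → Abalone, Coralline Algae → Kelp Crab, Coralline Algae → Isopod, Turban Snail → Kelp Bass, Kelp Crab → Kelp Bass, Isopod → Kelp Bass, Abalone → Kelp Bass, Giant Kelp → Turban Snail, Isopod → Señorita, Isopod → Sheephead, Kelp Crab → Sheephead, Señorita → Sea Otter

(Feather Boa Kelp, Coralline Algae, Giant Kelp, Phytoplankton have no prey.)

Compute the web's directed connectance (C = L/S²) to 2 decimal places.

C = 0.14

The web has S = 14 species and L = 27 feeding links.
C = L / S² = 27 / 196 = 0.1378 ≈ 0.14.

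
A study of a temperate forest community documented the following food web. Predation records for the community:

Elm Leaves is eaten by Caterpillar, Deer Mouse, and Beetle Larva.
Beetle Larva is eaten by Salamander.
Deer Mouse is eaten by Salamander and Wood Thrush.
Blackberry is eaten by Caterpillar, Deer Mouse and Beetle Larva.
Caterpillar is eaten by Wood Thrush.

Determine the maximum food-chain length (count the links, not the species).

2 links

One longest chain: Blackberry → Deer Mouse → Wood Thrush.
It has 3 species and 2 links.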